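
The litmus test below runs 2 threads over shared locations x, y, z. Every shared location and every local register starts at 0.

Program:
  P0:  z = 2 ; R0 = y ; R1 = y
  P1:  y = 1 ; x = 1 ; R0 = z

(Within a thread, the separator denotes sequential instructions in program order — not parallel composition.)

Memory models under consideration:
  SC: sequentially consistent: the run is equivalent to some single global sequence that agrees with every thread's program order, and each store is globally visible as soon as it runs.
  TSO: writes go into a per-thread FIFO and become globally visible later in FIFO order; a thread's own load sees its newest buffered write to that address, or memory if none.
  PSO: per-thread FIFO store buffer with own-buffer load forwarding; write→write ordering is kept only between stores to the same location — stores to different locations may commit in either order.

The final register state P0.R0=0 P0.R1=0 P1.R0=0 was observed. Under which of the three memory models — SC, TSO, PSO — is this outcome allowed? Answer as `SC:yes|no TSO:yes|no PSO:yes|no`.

outcome vector order: (P0.R0,P0.R1,P1.R0)
[SC] allowed = {(0,0,2), (0,1,2), (1,1,0), (1,1,2)}
[TSO] allowed = {(0,0,0), (0,0,2), (0,1,0), (0,1,2), (1,1,0), (1,1,2)}
[PSO] allowed = {(0,0,0), (0,0,2), (0,1,0), (0,1,2), (1,1,0), (1,1,2)}
target (0,0,0) ∈ {TSO,PSO}

SC:no TSO:yes PSO:yes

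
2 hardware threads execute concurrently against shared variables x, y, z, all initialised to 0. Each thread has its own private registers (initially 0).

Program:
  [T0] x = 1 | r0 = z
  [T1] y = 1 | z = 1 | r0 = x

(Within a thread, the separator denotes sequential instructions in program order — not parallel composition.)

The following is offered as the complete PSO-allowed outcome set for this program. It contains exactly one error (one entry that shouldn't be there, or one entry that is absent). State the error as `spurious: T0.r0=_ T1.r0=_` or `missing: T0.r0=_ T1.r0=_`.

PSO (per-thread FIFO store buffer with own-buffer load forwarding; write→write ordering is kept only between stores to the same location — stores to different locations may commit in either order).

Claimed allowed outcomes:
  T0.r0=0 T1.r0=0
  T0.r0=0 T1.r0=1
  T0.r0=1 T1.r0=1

outcome vector order: (T0.r0,T1.r0)
PSO (4): <0 0> <0 1> <1 0> <1 1>
PSO∖claimed = {<1 0>}

missing: T0.r0=1 T1.r0=0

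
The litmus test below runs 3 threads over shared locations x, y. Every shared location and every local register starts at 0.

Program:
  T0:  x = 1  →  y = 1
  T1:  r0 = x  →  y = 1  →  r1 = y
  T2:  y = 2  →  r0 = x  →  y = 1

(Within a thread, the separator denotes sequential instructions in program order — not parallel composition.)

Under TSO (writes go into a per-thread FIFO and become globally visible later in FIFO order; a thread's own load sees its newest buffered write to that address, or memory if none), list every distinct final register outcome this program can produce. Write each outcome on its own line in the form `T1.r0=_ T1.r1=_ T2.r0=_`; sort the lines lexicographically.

T1.r0=0 T1.r1=1 T2.r0=0
T1.r0=0 T1.r1=1 T2.r0=1
T1.r0=0 T1.r1=2 T2.r0=0
T1.r0=0 T1.r1=2 T2.r0=1
T1.r0=1 T1.r1=1 T2.r0=0
T1.r0=1 T1.r1=1 T2.r0=1
T1.r0=1 T1.r1=2 T2.r0=0
T1.r0=1 T1.r1=2 T2.r0=1

outcome vector order: (T1.r0,T1.r1,T2.r0)
|TSO outcomes| = 8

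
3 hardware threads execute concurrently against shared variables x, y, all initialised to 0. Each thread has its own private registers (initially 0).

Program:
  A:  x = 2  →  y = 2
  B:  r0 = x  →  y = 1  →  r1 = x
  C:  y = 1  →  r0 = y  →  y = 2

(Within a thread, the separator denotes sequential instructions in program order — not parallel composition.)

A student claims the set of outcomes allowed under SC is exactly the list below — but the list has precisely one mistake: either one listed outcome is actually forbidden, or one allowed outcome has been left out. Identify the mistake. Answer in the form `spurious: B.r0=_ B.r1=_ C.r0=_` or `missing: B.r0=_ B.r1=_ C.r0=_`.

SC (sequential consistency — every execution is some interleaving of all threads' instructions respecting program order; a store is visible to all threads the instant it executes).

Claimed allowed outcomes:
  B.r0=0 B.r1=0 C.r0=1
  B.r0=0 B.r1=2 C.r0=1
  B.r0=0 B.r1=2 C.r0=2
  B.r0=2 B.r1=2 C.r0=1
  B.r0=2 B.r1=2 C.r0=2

outcome vector order: (B.r0,B.r1,C.r0)
SC: 6 outcomes — {<0 0 1>; <0 0 2>; <0 2 1>; <0 2 2>; <2 2 1>; <2 2 2>}
SC∖claimed = {<0 0 2>}

missing: B.r0=0 B.r1=0 C.r0=2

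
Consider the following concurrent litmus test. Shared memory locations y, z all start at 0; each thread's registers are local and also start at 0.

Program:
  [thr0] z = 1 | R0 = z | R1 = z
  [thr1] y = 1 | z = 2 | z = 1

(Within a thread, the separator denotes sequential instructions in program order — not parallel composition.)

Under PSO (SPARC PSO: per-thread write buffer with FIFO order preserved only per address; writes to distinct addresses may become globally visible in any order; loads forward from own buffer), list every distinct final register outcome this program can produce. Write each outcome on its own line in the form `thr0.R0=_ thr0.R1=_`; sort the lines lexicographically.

outcome vector order: (thr0.R0,thr0.R1)
|PSO outcomes| = 4

thr0.R0=1 thr0.R1=1
thr0.R0=1 thr0.R1=2
thr0.R0=2 thr0.R1=1
thr0.R0=2 thr0.R1=2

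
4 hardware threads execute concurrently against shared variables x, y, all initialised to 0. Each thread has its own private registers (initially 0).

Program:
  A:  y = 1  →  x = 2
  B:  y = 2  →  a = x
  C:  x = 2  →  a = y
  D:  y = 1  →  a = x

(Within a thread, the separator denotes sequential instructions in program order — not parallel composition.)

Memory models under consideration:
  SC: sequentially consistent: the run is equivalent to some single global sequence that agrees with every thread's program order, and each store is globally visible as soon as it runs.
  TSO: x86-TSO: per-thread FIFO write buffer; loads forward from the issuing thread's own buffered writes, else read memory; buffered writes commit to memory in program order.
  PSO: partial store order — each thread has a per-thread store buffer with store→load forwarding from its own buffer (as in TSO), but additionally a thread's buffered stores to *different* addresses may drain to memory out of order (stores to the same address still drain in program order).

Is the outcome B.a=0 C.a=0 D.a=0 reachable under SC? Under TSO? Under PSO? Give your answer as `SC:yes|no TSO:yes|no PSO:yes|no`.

SC:no TSO:yes PSO:yes

outcome vector order: (B.a,C.a,D.a)
under SC → <0 1 0> <0 1 2> <0 2 0> <0 2 2> <2 0 2> <2 1 0> <2 1 2> <2 2 0> <2 2 2>
under TSO → <0 0 0> <0 0 2> <0 1 0> <0 1 2> <0 2 0> <0 2 2> <2 0 0> <2 0 2> <2 1 0> <2 1 2> <2 2 0> <2 2 2>
under PSO → <0 0 0> <0 0 2> <0 1 0> <0 1 2> <0 2 0> <0 2 2> <2 0 0> <2 0 2> <2 1 0> <2 1 2> <2 2 0> <2 2 2>
target <0 0 0> ∈ {TSO,PSO}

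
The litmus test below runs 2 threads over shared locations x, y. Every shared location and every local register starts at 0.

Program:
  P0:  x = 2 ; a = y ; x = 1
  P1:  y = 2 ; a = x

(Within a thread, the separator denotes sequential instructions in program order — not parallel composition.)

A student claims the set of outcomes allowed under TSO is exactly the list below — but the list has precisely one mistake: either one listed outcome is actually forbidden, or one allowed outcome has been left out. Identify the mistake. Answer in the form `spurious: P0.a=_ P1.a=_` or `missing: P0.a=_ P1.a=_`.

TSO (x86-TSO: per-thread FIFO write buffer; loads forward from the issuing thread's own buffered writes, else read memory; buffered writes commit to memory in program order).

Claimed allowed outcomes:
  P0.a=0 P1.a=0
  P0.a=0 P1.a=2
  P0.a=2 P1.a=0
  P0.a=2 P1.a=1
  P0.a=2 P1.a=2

missing: P0.a=0 P1.a=1

outcome vector order: (P0.a,P1.a)
TSO: 6 outcomes — {0/0, 0/1, 0/2, 2/0, 2/1, 2/2}
TSO∖claimed = {0/1}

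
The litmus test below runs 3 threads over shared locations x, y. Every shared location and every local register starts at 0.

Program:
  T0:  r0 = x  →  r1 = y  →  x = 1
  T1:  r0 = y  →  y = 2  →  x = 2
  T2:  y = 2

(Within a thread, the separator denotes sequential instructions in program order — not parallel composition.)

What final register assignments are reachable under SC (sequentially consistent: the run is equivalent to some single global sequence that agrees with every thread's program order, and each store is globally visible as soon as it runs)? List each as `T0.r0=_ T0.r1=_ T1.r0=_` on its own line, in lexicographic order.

T0.r0=0 T0.r1=0 T1.r0=0
T0.r0=0 T0.r1=0 T1.r0=2
T0.r0=0 T0.r1=2 T1.r0=0
T0.r0=0 T0.r1=2 T1.r0=2
T0.r0=2 T0.r1=2 T1.r0=0
T0.r0=2 T0.r1=2 T1.r0=2

outcome vector order: (T0.r0,T0.r1,T1.r0)
|SC outcomes| = 6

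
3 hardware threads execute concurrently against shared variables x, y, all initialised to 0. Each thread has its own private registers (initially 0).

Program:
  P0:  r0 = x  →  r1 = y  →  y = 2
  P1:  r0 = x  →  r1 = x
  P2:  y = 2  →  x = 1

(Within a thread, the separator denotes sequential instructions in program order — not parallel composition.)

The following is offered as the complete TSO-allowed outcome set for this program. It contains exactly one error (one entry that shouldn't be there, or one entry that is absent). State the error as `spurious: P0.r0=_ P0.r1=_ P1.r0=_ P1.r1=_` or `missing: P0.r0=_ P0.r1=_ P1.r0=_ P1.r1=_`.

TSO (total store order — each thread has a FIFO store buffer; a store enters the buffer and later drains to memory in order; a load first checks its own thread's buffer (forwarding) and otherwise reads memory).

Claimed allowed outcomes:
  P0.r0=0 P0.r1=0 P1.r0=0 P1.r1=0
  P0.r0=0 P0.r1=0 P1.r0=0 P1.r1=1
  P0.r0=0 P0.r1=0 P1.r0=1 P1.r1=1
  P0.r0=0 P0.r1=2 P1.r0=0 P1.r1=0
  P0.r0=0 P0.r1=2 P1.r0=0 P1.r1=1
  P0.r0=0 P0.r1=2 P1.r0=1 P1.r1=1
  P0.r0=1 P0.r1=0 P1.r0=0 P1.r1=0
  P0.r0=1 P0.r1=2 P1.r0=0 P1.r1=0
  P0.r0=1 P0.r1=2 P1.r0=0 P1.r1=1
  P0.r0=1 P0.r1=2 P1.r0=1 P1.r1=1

outcome vector order: (P0.r0,P0.r1,P1.r0,P1.r1)
under TSO → 0000, 0001, 0011, 0200, 0201, 0211, 1200, 1201, 1211
claimed∖TSO = {1000}

spurious: P0.r0=1 P0.r1=0 P1.r0=0 P1.r1=0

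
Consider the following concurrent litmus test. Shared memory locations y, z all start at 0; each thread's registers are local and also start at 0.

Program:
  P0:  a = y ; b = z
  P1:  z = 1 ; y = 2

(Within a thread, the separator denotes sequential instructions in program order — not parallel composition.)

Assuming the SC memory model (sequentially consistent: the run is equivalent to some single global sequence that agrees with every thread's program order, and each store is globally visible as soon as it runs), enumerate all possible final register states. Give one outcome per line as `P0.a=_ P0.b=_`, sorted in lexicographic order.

outcome vector order: (P0.a,P0.b)
|SC outcomes| = 3

P0.a=0 P0.b=0
P0.a=0 P0.b=1
P0.a=2 P0.b=1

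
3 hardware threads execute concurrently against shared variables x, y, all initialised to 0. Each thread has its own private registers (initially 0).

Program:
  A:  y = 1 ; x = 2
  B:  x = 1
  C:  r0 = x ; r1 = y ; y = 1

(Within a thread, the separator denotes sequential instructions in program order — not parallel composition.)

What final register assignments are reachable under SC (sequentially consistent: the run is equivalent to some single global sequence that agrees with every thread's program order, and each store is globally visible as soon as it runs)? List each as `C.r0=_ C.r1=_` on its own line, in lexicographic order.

C.r0=0 C.r1=0
C.r0=0 C.r1=1
C.r0=1 C.r1=0
C.r0=1 C.r1=1
C.r0=2 C.r1=1

outcome vector order: (C.r0,C.r1)
|SC outcomes| = 5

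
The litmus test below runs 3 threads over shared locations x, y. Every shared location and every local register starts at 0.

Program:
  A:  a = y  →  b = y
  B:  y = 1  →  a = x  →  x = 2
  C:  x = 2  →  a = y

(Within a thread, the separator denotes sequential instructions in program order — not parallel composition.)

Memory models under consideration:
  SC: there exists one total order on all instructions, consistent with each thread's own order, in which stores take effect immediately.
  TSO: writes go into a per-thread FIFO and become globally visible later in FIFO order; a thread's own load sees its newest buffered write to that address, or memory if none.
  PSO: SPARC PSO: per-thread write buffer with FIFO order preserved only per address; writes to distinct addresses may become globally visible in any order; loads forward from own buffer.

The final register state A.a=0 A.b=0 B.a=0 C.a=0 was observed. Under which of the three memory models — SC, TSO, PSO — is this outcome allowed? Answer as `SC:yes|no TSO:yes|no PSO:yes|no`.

outcome vector order: (A.a,A.b,B.a,C.a)
SC: 9 outcomes — {0001, 0020, 0021, 0101, 0120, 0121, 1101, 1120, 1121}
TSO: 12 outcomes — {0000, 0001, 0020, 0021, 0100, 0101, 0120, 0121, 1100, 1101, 1120, 1121}
PSO: 12 outcomes — {0000, 0001, 0020, 0021, 0100, 0101, 0120, 0121, 1100, 1101, 1120, 1121}
target 0000 ∈ {TSO,PSO}

SC:no TSO:yes PSO:yes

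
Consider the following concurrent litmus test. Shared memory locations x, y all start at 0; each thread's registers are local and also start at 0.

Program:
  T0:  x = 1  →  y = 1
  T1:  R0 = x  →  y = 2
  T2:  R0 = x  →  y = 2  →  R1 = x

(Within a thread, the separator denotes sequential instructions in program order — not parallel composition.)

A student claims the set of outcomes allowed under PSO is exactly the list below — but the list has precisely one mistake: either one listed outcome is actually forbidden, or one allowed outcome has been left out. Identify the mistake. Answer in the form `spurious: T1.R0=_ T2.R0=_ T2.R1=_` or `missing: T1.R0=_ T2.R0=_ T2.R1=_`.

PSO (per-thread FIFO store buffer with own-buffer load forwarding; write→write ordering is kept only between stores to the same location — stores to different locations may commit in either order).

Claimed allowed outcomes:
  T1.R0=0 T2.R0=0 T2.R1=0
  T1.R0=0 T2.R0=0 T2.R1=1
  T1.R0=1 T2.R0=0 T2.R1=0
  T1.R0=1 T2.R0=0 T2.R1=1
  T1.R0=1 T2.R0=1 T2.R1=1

outcome vector order: (T1.R0,T2.R0,T2.R1)
PSO (6): 000; 001; 011; 100; 101; 111
PSO∖claimed = {011}

missing: T1.R0=0 T2.R0=1 T2.R1=1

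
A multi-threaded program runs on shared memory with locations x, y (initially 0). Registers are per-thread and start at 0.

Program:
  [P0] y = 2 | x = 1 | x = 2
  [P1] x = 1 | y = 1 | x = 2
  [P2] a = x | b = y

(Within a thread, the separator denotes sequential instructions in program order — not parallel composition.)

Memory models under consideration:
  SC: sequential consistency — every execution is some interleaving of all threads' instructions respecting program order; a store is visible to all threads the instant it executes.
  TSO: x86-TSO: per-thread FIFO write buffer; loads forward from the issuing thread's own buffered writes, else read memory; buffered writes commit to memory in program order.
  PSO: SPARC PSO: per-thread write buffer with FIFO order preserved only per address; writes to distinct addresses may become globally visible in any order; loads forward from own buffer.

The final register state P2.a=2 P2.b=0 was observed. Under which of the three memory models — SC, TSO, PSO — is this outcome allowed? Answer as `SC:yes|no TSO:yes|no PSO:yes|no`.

outcome vector order: (P2.a,P2.b)
[SC] allowed = {00 01 02 10 11 12 21 22}
[TSO] allowed = {00 01 02 10 11 12 21 22}
[PSO] allowed = {00 01 02 10 11 12 20 21 22}
target 20 ∈ {PSO}

SC:no TSO:no PSO:yes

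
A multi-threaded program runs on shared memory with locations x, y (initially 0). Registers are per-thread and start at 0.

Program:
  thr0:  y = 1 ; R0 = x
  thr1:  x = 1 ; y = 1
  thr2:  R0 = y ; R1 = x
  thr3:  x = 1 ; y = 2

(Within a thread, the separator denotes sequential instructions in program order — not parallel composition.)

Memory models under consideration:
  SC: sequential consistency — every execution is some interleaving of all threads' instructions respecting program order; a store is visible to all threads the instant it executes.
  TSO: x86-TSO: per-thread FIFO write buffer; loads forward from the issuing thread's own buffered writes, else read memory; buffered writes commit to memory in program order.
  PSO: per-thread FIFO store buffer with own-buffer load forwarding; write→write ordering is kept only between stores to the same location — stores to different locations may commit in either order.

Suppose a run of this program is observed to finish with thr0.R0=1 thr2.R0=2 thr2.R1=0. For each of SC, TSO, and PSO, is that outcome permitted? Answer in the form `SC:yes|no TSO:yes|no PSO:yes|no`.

SC:no TSO:no PSO:yes

outcome vector order: (thr0.R0,thr2.R0,thr2.R1)
SC (10): 0/0/0 0/0/1 0/1/0 0/1/1 0/2/1 1/0/0 1/0/1 1/1/0 1/1/1 1/2/1
TSO (10): 0/0/0 0/0/1 0/1/0 0/1/1 0/2/1 1/0/0 1/0/1 1/1/0 1/1/1 1/2/1
PSO (12): 0/0/0 0/0/1 0/1/0 0/1/1 0/2/0 0/2/1 1/0/0 1/0/1 1/1/0 1/1/1 1/2/0 1/2/1
target 1/2/0 ∈ {PSO}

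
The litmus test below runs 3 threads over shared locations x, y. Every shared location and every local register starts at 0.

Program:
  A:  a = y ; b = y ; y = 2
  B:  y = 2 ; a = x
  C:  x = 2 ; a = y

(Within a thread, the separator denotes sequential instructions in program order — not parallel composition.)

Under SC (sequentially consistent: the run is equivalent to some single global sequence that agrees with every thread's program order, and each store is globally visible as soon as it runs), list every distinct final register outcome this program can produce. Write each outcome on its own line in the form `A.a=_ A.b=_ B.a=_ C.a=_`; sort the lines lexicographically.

outcome vector order: (A.a,A.b,B.a,C.a)
|SC outcomes| = 9

A.a=0 A.b=0 B.a=0 C.a=2
A.a=0 A.b=0 B.a=2 C.a=0
A.a=0 A.b=0 B.a=2 C.a=2
A.a=0 A.b=2 B.a=0 C.a=2
A.a=0 A.b=2 B.a=2 C.a=0
A.a=0 A.b=2 B.a=2 C.a=2
A.a=2 A.b=2 B.a=0 C.a=2
A.a=2 A.b=2 B.a=2 C.a=0
A.a=2 A.b=2 B.a=2 C.a=2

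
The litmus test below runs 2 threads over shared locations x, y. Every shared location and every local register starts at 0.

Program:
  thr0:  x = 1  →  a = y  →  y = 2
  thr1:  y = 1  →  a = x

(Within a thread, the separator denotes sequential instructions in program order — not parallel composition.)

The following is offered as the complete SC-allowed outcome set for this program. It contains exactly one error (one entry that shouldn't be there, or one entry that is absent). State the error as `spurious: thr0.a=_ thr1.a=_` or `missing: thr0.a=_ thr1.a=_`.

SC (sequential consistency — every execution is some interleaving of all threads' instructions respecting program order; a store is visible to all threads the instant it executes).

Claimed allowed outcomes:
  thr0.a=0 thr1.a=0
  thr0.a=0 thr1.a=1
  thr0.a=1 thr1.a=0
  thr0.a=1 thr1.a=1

outcome vector order: (thr0.a,thr1.a)
SC (3): <0 1> <1 0> <1 1>
claimed∖SC = {<0 0>}

spurious: thr0.a=0 thr1.a=0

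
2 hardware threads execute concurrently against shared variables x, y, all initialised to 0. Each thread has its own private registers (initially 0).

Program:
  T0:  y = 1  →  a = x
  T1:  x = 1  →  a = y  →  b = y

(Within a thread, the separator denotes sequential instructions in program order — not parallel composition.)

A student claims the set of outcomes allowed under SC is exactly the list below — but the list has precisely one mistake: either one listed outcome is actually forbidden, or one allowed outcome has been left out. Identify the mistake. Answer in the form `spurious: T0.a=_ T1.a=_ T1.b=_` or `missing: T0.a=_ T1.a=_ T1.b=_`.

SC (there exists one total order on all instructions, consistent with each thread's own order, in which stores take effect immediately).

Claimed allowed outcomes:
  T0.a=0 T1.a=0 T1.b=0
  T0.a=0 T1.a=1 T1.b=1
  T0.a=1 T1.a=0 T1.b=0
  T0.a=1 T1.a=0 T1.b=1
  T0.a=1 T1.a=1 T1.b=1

outcome vector order: (T0.a,T1.a,T1.b)
[SC] allowed = {(0,1,1); (1,0,0); (1,0,1); (1,1,1)}
claimed∖SC = {(0,0,0)}

spurious: T0.a=0 T1.a=0 T1.b=0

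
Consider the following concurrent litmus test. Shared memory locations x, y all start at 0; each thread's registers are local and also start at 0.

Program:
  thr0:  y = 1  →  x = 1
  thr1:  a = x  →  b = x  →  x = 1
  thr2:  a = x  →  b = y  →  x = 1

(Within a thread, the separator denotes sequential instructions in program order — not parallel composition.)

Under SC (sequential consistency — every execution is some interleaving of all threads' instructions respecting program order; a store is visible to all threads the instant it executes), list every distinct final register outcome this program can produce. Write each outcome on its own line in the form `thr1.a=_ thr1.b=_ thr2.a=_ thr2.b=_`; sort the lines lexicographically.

outcome vector order: (thr1.a,thr1.b,thr2.a,thr2.b)
|SC outcomes| = 10

thr1.a=0 thr1.b=0 thr2.a=0 thr2.b=0
thr1.a=0 thr1.b=0 thr2.a=0 thr2.b=1
thr1.a=0 thr1.b=0 thr2.a=1 thr2.b=0
thr1.a=0 thr1.b=0 thr2.a=1 thr2.b=1
thr1.a=0 thr1.b=1 thr2.a=0 thr2.b=0
thr1.a=0 thr1.b=1 thr2.a=0 thr2.b=1
thr1.a=0 thr1.b=1 thr2.a=1 thr2.b=1
thr1.a=1 thr1.b=1 thr2.a=0 thr2.b=0
thr1.a=1 thr1.b=1 thr2.a=0 thr2.b=1
thr1.a=1 thr1.b=1 thr2.a=1 thr2.b=1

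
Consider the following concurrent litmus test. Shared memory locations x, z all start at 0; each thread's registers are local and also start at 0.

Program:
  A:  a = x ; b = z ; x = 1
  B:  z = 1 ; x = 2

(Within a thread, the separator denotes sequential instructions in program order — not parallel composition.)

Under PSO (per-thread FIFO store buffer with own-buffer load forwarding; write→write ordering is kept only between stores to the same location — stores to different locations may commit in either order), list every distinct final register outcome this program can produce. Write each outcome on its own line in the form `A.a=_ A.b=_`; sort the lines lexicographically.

outcome vector order: (A.a,A.b)
|PSO outcomes| = 4

A.a=0 A.b=0
A.a=0 A.b=1
A.a=2 A.b=0
A.a=2 A.b=1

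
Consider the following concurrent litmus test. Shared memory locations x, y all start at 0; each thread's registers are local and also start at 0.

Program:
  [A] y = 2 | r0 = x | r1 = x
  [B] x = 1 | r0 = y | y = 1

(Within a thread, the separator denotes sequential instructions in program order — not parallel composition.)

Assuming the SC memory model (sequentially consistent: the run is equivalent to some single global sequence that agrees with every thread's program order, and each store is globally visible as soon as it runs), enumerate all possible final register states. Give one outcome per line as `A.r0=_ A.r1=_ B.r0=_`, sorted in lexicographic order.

A.r0=0 A.r1=0 B.r0=2
A.r0=0 A.r1=1 B.r0=2
A.r0=1 A.r1=1 B.r0=0
A.r0=1 A.r1=1 B.r0=2

outcome vector order: (A.r0,A.r1,B.r0)
|SC outcomes| = 4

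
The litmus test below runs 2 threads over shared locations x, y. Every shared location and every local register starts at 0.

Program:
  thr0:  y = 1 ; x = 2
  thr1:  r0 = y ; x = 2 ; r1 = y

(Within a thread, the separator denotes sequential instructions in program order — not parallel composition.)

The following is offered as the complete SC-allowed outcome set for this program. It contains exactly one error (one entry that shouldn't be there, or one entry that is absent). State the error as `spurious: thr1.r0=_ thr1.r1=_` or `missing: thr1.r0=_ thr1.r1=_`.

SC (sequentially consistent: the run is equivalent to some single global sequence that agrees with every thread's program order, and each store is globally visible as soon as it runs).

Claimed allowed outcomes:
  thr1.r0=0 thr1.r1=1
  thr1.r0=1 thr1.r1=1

outcome vector order: (thr1.r0,thr1.r1)
SC (3): (0,0) (0,1) (1,1)
SC∖claimed = {(0,0)}

missing: thr1.r0=0 thr1.r1=0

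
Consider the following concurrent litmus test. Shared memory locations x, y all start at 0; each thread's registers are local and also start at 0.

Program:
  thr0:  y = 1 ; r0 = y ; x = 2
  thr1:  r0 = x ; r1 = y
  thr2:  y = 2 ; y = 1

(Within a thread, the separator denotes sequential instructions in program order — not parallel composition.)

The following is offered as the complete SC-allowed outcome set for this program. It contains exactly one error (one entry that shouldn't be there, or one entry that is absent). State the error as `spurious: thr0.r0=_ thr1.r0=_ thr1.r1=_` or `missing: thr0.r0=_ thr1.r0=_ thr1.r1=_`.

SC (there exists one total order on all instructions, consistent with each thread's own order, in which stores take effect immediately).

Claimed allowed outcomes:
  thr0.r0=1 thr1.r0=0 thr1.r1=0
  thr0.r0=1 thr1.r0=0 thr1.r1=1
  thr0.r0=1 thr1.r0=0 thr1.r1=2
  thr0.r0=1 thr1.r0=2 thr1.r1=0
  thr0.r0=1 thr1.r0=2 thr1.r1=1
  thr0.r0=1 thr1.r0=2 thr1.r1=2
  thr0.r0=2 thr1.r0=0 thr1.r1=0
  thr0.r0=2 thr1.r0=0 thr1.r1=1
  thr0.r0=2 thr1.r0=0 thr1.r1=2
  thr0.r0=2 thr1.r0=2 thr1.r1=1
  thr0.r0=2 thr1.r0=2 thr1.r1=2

outcome vector order: (thr0.r0,thr1.r0,thr1.r1)
[SC] allowed = {(1,0,0) (1,0,1) (1,0,2) (1,2,1) (1,2,2) (2,0,0) (2,0,1) (2,0,2) (2,2,1) (2,2,2)}
claimed∖SC = {(1,2,0)}

spurious: thr0.r0=1 thr1.r0=2 thr1.r1=0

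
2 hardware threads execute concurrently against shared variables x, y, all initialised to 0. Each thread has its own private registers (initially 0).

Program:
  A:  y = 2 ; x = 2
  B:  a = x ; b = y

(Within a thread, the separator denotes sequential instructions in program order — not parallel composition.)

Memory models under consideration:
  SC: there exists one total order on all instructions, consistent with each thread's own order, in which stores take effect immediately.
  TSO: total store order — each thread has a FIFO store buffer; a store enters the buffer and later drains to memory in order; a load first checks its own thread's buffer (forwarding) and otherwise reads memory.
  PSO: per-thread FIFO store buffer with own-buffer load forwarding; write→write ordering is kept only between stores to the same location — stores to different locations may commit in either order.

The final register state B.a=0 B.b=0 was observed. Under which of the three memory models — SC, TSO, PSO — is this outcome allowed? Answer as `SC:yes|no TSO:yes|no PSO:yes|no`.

SC:yes TSO:yes PSO:yes

outcome vector order: (B.a,B.b)
SC (3): (0,0) (0,2) (2,2)
TSO (3): (0,0) (0,2) (2,2)
PSO (4): (0,0) (0,2) (2,0) (2,2)
target (0,0) ∈ {SC,TSO,PSO}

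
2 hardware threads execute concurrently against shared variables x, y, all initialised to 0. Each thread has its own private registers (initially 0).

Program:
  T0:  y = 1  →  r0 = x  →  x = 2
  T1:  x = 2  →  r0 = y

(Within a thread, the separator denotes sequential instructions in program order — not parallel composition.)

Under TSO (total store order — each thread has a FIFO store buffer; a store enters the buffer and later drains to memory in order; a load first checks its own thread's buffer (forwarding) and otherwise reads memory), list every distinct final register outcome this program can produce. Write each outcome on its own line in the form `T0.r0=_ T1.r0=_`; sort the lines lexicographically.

T0.r0=0 T1.r0=0
T0.r0=0 T1.r0=1
T0.r0=2 T1.r0=0
T0.r0=2 T1.r0=1

outcome vector order: (T0.r0,T1.r0)
|TSO outcomes| = 4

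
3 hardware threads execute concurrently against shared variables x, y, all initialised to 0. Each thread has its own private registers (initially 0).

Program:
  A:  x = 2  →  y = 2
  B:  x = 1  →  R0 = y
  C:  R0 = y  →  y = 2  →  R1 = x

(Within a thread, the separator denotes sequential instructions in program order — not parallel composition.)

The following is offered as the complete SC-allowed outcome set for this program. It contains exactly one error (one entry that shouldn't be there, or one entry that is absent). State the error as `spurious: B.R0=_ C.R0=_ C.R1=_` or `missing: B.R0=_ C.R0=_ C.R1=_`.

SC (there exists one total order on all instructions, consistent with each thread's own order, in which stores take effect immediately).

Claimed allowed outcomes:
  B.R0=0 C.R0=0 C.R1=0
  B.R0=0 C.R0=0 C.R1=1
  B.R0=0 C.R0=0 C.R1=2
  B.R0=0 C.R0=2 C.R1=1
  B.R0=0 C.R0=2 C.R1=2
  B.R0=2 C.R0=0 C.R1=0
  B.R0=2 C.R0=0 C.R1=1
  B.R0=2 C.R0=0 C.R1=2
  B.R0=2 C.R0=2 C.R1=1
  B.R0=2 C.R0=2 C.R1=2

spurious: B.R0=0 C.R0=0 C.R1=0

outcome vector order: (B.R0,C.R0,C.R1)
SC: 9 outcomes — {(0,0,1); (0,0,2); (0,2,1); (0,2,2); (2,0,0); (2,0,1); (2,0,2); (2,2,1); (2,2,2)}
claimed∖SC = {(0,0,0)}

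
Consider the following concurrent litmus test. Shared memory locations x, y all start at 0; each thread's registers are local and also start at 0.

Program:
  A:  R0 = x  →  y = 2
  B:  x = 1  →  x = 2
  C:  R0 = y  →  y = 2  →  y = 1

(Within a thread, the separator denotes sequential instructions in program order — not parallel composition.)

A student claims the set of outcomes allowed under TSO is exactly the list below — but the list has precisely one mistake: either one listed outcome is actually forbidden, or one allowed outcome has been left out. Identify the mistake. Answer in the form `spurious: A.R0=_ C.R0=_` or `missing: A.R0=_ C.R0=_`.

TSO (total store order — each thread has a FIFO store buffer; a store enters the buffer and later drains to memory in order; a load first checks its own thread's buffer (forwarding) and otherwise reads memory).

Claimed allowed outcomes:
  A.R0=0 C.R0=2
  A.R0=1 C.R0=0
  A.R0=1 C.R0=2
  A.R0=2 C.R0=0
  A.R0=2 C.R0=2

missing: A.R0=0 C.R0=0

outcome vector order: (A.R0,C.R0)
TSO: 6 outcomes — {00; 02; 10; 12; 20; 22}
TSO∖claimed = {00}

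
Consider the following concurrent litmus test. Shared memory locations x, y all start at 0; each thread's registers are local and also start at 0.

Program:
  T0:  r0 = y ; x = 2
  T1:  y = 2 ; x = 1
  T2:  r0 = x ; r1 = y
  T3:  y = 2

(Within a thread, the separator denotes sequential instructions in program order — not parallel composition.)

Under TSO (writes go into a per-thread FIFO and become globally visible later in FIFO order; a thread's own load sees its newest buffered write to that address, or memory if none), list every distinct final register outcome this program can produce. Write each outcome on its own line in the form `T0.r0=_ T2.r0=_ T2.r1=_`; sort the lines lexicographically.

outcome vector order: (T0.r0,T2.r0,T2.r1)
|TSO outcomes| = 9

T0.r0=0 T2.r0=0 T2.r1=0
T0.r0=0 T2.r0=0 T2.r1=2
T0.r0=0 T2.r0=1 T2.r1=2
T0.r0=0 T2.r0=2 T2.r1=0
T0.r0=0 T2.r0=2 T2.r1=2
T0.r0=2 T2.r0=0 T2.r1=0
T0.r0=2 T2.r0=0 T2.r1=2
T0.r0=2 T2.r0=1 T2.r1=2
T0.r0=2 T2.r0=2 T2.r1=2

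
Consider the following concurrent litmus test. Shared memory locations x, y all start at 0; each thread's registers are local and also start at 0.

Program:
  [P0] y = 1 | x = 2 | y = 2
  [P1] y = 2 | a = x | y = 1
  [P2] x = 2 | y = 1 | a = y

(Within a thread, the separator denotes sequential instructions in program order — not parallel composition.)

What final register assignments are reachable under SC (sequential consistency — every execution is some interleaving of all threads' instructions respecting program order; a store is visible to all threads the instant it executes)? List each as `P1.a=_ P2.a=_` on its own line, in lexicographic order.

outcome vector order: (P1.a,P2.a)
|SC outcomes| = 4

P1.a=0 P2.a=1
P1.a=0 P2.a=2
P1.a=2 P2.a=1
P1.a=2 P2.a=2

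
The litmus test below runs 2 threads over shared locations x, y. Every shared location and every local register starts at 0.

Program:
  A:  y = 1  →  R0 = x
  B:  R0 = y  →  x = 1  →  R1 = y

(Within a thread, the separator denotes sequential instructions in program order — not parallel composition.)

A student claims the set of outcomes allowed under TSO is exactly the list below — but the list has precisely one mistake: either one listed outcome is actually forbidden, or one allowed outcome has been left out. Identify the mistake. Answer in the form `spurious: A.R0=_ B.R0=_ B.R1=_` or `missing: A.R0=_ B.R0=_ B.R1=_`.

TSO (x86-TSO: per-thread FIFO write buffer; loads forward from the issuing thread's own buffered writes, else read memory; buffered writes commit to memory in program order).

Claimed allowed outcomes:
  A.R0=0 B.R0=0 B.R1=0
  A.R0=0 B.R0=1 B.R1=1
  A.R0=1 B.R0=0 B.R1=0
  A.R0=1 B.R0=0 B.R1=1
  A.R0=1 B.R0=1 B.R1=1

outcome vector order: (A.R0,B.R0,B.R1)
TSO (6): <0 0 0>; <0 0 1>; <0 1 1>; <1 0 0>; <1 0 1>; <1 1 1>
TSO∖claimed = {<0 0 1>}

missing: A.R0=0 B.R0=0 B.R1=1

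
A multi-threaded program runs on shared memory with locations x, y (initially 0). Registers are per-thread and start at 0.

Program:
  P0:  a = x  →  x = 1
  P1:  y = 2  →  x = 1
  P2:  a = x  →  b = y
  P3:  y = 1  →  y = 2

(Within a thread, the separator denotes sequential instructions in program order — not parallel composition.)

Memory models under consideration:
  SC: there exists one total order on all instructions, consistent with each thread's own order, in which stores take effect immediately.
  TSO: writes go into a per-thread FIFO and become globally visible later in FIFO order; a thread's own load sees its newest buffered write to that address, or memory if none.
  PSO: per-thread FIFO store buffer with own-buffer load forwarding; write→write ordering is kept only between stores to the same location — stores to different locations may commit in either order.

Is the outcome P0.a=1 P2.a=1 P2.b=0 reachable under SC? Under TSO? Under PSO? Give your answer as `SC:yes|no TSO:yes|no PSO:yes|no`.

SC:no TSO:no PSO:yes

outcome vector order: (P0.a,P2.a,P2.b)
SC (11): 000, 001, 002, 010, 011, 012, 100, 101, 102, 111, 112
TSO (11): 000, 001, 002, 010, 011, 012, 100, 101, 102, 111, 112
PSO (12): 000, 001, 002, 010, 011, 012, 100, 101, 102, 110, 111, 112
target 110 ∈ {PSO}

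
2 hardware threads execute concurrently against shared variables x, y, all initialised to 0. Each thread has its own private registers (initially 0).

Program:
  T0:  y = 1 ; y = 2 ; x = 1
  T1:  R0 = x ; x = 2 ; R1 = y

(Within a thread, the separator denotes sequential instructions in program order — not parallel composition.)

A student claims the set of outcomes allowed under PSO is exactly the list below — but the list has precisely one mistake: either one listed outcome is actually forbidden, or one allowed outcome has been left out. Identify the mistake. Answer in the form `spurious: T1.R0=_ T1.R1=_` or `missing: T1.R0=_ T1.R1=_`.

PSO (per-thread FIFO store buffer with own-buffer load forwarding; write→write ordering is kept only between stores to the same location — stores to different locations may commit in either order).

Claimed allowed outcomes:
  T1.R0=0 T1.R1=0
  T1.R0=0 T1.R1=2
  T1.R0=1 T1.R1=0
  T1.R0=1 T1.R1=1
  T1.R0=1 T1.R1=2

outcome vector order: (T1.R0,T1.R1)
PSO: 6 outcomes — {(0,0) (0,1) (0,2) (1,0) (1,1) (1,2)}
PSO∖claimed = {(0,1)}

missing: T1.R0=0 T1.R1=1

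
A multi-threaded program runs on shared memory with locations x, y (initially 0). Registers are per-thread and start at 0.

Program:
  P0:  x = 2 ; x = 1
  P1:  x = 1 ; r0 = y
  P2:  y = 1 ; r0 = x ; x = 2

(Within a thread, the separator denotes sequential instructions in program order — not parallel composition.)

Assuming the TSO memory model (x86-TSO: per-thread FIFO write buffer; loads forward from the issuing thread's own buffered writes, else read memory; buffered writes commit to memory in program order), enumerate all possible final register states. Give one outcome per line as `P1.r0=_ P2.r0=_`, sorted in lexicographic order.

outcome vector order: (P1.r0,P2.r0)
|TSO outcomes| = 6

P1.r0=0 P2.r0=0
P1.r0=0 P2.r0=1
P1.r0=0 P2.r0=2
P1.r0=1 P2.r0=0
P1.r0=1 P2.r0=1
P1.r0=1 P2.r0=2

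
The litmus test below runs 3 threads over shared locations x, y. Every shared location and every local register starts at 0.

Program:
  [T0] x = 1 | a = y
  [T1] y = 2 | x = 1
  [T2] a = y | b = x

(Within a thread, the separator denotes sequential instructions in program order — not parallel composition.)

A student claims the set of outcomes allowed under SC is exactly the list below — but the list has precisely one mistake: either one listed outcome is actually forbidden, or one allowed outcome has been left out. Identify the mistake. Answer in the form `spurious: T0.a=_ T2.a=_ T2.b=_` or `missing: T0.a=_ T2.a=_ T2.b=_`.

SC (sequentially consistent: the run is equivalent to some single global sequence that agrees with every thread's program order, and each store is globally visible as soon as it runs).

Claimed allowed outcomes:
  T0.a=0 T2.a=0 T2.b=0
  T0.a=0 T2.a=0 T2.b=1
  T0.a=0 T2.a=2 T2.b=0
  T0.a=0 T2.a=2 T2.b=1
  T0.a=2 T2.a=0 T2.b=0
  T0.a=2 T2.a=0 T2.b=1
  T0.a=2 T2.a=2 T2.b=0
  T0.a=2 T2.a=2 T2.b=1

outcome vector order: (T0.a,T2.a,T2.b)
[SC] allowed = {0/0/0, 0/0/1, 0/2/1, 2/0/0, 2/0/1, 2/2/0, 2/2/1}
claimed∖SC = {0/2/0}

spurious: T0.a=0 T2.a=2 T2.b=0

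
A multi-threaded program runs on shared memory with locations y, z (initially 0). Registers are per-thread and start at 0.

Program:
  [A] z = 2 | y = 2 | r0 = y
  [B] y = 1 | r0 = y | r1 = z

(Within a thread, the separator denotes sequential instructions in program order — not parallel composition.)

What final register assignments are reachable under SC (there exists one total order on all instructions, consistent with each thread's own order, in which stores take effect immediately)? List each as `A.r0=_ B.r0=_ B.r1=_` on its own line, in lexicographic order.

outcome vector order: (A.r0,B.r0,B.r1)
|SC outcomes| = 4

A.r0=1 B.r0=1 B.r1=2
A.r0=2 B.r0=1 B.r1=0
A.r0=2 B.r0=1 B.r1=2
A.r0=2 B.r0=2 B.r1=2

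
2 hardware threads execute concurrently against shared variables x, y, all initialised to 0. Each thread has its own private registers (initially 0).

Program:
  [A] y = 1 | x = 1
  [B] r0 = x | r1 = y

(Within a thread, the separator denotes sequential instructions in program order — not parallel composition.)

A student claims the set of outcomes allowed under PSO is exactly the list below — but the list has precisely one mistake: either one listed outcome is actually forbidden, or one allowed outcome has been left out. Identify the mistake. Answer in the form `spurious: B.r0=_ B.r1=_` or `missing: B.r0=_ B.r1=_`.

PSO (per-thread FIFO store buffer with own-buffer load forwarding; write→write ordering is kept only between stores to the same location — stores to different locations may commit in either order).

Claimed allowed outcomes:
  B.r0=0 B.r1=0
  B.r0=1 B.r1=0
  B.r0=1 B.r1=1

missing: B.r0=0 B.r1=1

outcome vector order: (B.r0,B.r1)
PSO (4): 0/0 0/1 1/0 1/1
PSO∖claimed = {0/1}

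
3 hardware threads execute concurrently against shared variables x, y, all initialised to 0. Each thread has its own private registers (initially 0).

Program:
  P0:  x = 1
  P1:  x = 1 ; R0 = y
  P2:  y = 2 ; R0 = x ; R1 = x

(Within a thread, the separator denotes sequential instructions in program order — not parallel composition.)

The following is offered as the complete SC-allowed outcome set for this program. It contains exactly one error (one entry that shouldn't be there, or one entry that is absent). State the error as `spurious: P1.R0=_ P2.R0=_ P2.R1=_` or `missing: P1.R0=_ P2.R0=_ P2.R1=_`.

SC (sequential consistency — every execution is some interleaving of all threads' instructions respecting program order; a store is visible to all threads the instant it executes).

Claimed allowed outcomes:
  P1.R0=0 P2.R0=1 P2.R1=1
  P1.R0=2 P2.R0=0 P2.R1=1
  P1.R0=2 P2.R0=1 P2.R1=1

missing: P1.R0=2 P2.R0=0 P2.R1=0

outcome vector order: (P1.R0,P2.R0,P2.R1)
SC (4): 011 200 201 211
SC∖claimed = {200}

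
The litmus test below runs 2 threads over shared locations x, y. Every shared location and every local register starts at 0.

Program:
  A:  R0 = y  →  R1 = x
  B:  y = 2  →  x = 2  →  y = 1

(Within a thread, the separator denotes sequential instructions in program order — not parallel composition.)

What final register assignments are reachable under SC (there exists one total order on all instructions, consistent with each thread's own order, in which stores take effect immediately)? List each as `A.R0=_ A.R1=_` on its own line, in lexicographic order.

A.R0=0 A.R1=0
A.R0=0 A.R1=2
A.R0=1 A.R1=2
A.R0=2 A.R1=0
A.R0=2 A.R1=2

outcome vector order: (A.R0,A.R1)
|SC outcomes| = 5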